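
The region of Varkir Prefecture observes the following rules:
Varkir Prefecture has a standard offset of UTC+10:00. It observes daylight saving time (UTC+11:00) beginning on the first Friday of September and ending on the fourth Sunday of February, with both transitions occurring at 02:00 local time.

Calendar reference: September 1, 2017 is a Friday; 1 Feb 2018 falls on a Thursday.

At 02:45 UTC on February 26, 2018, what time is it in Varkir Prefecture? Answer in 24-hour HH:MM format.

12:45

1 September 2017 is a Friday, so the first Friday is September 1.
1 February 2018 is a Thursday, so the first Sunday is February 4 and the fourth is February 25.
At the standard offset (UTC+10:00), 02:45 UTC + 10h = 12:45 Varkir Prefecture standard time.
The standard-time date in Varkir Prefecture, February 26, 2018, is outside the daylight-saving period (1 September 2017 – 25 February 2018), so Varkir Prefecture is on standard time, UTC+10:00.
02:45 UTC + 10h = 12:45 local.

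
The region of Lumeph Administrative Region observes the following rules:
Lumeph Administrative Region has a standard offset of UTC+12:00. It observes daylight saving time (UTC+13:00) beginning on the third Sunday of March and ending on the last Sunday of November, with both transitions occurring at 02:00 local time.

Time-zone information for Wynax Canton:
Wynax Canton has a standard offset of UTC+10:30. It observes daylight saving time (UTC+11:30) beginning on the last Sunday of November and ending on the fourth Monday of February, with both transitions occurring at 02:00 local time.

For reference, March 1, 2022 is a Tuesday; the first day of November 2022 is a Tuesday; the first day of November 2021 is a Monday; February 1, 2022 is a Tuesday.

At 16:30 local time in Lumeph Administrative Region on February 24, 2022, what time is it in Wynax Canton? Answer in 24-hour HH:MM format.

1 March 2022 is a Tuesday, so the first Sunday is March 6 and the third is March 20.
1 November 2022 is a Tuesday, so Sundays fall on 6, 13, 20, 27; the last is November 27.
February 24, 2022 is outside the daylight-saving period (20 March – 27 November), so Lumeph Administrative Region is on standard time, UTC+12:00.
16:30 Lumeph Administrative Region − 12h = 04:30 UTC.
1 November 2021 is a Monday, so Sundays fall on 7, 14, 21, 28; the last is November 28.
1 February 2022 is a Tuesday, so the first Monday is February 7 and the fourth is February 28.
At the standard offset (UTC+10:30), 04:30 UTC + 10h30m = 15:00 Wynax Canton standard time.
Daylight saving runs 28 November 2021 – 28 February 2022; the standard-time date in Wynax Canton, February 24, 2022, is inside that window, so Wynax Canton is at UTC+11:30.
04:30 UTC + 11h30m = 16:00 Wynax Canton.

16:00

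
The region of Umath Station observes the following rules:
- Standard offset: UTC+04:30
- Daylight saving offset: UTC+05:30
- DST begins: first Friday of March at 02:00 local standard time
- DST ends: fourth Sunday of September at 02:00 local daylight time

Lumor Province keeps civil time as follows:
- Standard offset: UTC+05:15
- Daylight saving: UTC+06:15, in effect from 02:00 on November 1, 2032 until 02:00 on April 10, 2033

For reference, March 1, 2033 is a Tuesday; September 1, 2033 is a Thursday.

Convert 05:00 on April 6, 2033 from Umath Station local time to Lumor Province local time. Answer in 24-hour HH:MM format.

05:45

1 March 2033 is a Tuesday, so the first Friday is March 4.
1 September 2033 is a Thursday, so the first Sunday is September 4 and the fourth is September 25.
April 6, 2033 falls between 4 March and 25 September, so daylight saving is in effect and Umath Station is at UTC+05:30.
05:00 Umath Station − 5h30m = 23:30 UTC (rolling into the previous day, 5 April 2033).
At the standard offset (UTC+05:15), 23:30 UTC + 5h15m = 04:45 Lumor Province standard time (rolling into the next day, 6 April 2033).
The standard-time date in Lumor Province, April 6, 2033, lies within the daylight-saving period (1 November 2032 – 10 April 2033), so Lumor Province is on daylight time, UTC+06:15.
23:30 UTC + 6h15m = 05:45 Lumor Province (rolling into the next day, 6 April 2033).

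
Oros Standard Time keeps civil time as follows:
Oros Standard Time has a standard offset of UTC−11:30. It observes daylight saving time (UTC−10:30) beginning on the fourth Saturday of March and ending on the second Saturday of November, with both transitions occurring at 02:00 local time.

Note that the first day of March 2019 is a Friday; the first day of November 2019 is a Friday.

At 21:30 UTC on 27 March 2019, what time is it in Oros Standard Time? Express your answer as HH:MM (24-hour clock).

11:00

1 March 2019 is a Friday, so the first Saturday is March 2 and the fourth is March 23.
1 November 2019 is a Friday, so the first Saturday is November 2 and the second is November 9.
At the standard offset (UTC−11:30), 21:30 UTC − 11h30m = 10:00 Oros Standard Time standard time.
The standard-time date in Oros Standard Time, 27 March 2019, lies within the daylight-saving period (23 March – 9 November), so Oros Standard Time is on daylight time, UTC−10:30.
21:30 UTC − 10h30m = 11:00 local.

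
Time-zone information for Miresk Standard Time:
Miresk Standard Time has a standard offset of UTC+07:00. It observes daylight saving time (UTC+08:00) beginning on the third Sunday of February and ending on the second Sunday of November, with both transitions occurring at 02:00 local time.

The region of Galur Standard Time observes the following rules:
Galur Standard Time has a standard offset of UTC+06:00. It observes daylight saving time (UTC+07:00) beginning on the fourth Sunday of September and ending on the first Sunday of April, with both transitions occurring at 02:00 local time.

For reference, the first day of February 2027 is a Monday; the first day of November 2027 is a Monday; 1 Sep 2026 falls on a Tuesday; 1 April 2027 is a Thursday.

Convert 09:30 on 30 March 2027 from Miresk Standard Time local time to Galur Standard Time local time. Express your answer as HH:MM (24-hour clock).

1 February 2027 is a Monday, so the first Sunday is February 7 and the third is February 21.
1 November 2027 is a Monday, so the first Sunday is November 7 and the second is November 14.
Daylight saving runs 21 February – 14 November; 30 March 2027 is inside that window, so Miresk Standard Time is at UTC+08:00.
09:30 Miresk Standard Time − 8h = 01:30 UTC.
1 September 2026 is a Tuesday, so the first Sunday is September 6 and the fourth is September 27.
1 April 2027 is a Thursday, so the first Sunday is April 4.
At the standard offset (UTC+06:00), 01:30 UTC + 6h = 07:30 Galur Standard Time standard time.
The standard-time date in Galur Standard Time, 30 March 2027, lies within the daylight-saving period (27 September 2026 – 4 April 2027), so Galur Standard Time is on daylight time, UTC+07:00.
01:30 UTC + 7h = 08:30 Galur Standard Time.

08:30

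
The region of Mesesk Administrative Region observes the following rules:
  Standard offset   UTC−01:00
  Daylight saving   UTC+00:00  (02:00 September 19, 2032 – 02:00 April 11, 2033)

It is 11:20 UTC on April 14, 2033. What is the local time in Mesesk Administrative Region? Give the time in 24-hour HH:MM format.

10:20

At the standard offset (UTC−01:00), 11:20 UTC − 1h = 10:20 Mesesk Administrative Region standard time.
Daylight saving runs 19 September 2032 – 11 April 2033; the standard-time date in Mesesk Administrative Region, April 14, 2033, is outside that window, so Mesesk Administrative Region is on standard time at UTC−01:00.
11:20 UTC − 1h = 10:20 local.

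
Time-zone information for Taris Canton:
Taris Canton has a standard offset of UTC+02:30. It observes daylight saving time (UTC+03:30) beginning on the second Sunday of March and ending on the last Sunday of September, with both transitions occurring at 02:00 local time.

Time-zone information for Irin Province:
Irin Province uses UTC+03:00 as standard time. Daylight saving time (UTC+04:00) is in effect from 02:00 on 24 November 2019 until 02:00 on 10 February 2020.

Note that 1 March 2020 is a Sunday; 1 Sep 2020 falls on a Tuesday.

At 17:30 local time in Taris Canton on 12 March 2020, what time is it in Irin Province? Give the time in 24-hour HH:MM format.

17:00

1 March 2020 is a Sunday, so the first Sunday is March 1 and the second is March 8.
1 September 2020 is a Tuesday, so Sundays fall on 6, 13, 20, 27; the last is September 27.
Daylight saving runs 8 March – 27 September; 12 March 2020 is inside that window, so Taris Canton is at UTC+03:30.
17:30 Taris Canton − 3h30m = 14:00 UTC.
At the standard offset (UTC+03:00), 14:00 UTC + 3h = 17:00 Irin Province standard time.
Daylight saving runs 24 November 2019 – 10 February 2020; the standard-time date in Irin Province, 12 March 2020, is outside that window, so Irin Province is on standard time at UTC+03:00.
14:00 UTC + 3h = 17:00 Irin Province.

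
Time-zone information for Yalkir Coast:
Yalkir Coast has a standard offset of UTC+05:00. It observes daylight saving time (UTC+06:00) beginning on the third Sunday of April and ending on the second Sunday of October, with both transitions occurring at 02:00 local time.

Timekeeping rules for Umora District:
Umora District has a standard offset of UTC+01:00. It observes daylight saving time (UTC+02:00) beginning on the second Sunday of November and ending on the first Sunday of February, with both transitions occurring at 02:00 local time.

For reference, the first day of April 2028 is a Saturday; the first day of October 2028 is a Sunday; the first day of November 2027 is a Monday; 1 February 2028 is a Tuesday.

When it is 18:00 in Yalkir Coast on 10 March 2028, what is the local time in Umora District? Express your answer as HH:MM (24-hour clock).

14:00

1 April 2028 is a Saturday, so the first Sunday is April 2 and the third is April 16.
1 October 2028 is a Sunday, so the first Sunday is October 1 and the second is October 8.
10 March 2028 is outside the daylight-saving period (16 April – 8 October), so Yalkir Coast is on standard time, UTC+05:00.
18:00 Yalkir Coast − 5h = 13:00 UTC.
1 November 2027 is a Monday, so the first Sunday is November 7 and the second is November 14.
1 February 2028 is a Tuesday, so the first Sunday is February 6.
At the standard offset (UTC+01:00), 13:00 UTC + 1h = 14:00 Umora District standard time.
The standard-time date in Umora District, 10 March 2028, is outside the daylight-saving period (14 November 2027 – 6 February 2028), so Umora District is on standard time, UTC+01:00.
13:00 UTC + 1h = 14:00 Umora District.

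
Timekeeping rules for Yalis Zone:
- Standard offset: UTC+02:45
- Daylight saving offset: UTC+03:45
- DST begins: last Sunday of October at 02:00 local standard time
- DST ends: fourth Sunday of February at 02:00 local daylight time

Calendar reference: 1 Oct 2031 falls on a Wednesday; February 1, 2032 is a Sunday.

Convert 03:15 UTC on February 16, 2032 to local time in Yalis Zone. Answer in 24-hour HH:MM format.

1 October 2031 is a Wednesday, so Sundays fall on 5, 12, 19, 26; the last is October 26.
1 February 2032 is a Sunday, so the first Sunday is February 1 and the fourth is February 22.
At the standard offset (UTC+02:45), 03:15 UTC + 2h45m = 06:00 Yalis Zone standard time.
Daylight saving runs 26 October 2031 – 22 February 2032; the standard-time date in Yalis Zone, February 16, 2032, is inside that window, so Yalis Zone is at UTC+03:45.
03:15 UTC + 3h45m = 07:00 local.

07:00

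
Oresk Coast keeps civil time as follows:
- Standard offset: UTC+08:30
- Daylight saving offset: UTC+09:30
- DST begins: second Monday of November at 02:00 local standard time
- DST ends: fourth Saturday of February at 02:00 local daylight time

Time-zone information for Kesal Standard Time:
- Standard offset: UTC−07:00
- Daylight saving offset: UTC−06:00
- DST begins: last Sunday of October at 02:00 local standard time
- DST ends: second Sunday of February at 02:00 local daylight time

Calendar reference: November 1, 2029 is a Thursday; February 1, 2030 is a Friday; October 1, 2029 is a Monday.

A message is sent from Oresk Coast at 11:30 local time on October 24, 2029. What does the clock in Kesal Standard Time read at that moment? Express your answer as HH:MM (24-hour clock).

1 November 2029 is a Thursday, so the first Monday is November 5 and the second is November 12.
1 February 2030 is a Friday, so the first Saturday is February 2 and the fourth is February 23.
October 24, 2029 does not fall between 12 November 2029 and 23 February 2030, so daylight saving is not in effect and Oresk Coast is at UTC+08:30.
11:30 Oresk Coast − 8h30m = 03:00 UTC.
1 October 2029 is a Monday, so Sundays fall on 7, 14, 21, 28; the last is October 28.
1 February 2030 is a Friday, so the first Sunday is February 3 and the second is February 10.
At the standard offset (UTC−07:00), 03:00 UTC − 7h = 20:00 Kesal Standard Time standard time (rolling into the previous day, 23 October 2029).
The standard-time date in Kesal Standard Time, October 23, 2029, is outside the daylight-saving period (28 October 2029 – 10 February 2030), so Kesal Standard Time is on standard time, UTC−07:00.
03:00 UTC − 7h = 20:00 Kesal Standard Time (rolling into the previous day, 23 October 2029).

20:00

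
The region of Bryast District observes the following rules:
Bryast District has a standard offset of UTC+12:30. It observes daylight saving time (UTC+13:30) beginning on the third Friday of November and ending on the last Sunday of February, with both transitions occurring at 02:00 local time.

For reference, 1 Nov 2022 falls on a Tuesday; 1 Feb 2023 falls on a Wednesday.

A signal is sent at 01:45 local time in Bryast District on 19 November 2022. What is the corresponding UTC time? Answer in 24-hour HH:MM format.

12:15

1 November 2022 is a Tuesday, so the first Friday is November 4 and the third is November 18.
1 February 2023 is a Wednesday, so Sundays fall on 5, 12, 19, 26; the last is February 26.
19 November 2022 lies within the daylight-saving period (18 November 2022 – 26 February 2023), so Bryast District is on daylight time, UTC+13:30.
01:45 local − 13h30m = 12:15 UTC (rolling into the previous day, 18 November 2022).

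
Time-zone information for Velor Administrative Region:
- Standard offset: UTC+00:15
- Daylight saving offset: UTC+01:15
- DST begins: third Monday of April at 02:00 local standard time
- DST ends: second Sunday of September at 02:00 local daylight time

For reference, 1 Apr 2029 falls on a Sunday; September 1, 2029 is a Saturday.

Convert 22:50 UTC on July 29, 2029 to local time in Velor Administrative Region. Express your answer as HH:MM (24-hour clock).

1 April 2029 is a Sunday, so the first Monday is April 2 and the third is April 16.
1 September 2029 is a Saturday, so the first Sunday is September 2 and the second is September 9.
At the standard offset (UTC+00:15), 22:50 UTC + 0h15m = 23:05 Velor Administrative Region standard time.
Daylight saving runs 16 April – 9 September; the standard-time date in Velor Administrative Region, July 29, 2029, is inside that window, so Velor Administrative Region is at UTC+01:15.
22:50 UTC + 1h15m = 00:05 local (rolling into the next day, 30 July 2029).

00:05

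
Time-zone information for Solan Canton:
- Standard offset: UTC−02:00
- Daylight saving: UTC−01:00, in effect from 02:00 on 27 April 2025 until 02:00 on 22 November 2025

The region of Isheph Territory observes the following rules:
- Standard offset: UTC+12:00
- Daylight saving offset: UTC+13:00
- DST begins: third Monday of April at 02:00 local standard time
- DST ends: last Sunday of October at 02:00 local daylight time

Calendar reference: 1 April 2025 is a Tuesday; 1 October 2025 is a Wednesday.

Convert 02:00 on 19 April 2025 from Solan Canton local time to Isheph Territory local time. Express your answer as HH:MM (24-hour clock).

16:00

19 April 2025 does not fall between 27 April and 22 November, so daylight saving is not in effect and Solan Canton is at UTC−02:00.
02:00 Solan Canton + 2h = 04:00 UTC.
1 April 2025 is a Tuesday, so the first Monday is April 7 and the third is April 21.
1 October 2025 is a Wednesday, so Sundays fall on 5, 12, 19, 26; the last is October 26.
At the standard offset (UTC+12:00), 04:00 UTC + 12h = 16:00 Isheph Territory standard time.
The standard-time date in Isheph Territory, 19 April 2025, is outside the daylight-saving period (21 April – 26 October), so Isheph Territory is on standard time, UTC+12:00.
04:00 UTC + 12h = 16:00 Isheph Territory.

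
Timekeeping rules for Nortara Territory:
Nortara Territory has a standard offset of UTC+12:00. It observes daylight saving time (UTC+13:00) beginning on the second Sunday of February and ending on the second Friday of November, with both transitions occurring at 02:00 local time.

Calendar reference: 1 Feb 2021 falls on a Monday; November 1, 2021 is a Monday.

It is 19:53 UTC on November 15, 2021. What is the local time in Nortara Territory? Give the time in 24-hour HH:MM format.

1 February 2021 is a Monday, so the first Sunday is February 7 and the second is February 14.
1 November 2021 is a Monday, so the first Friday is November 5 and the second is November 12.
At the standard offset (UTC+12:00), 19:53 UTC + 12h = 07:53 Nortara Territory standard time (rolling into the next day, 16 November 2021).
The standard-time date in Nortara Territory, November 16, 2021, is outside the daylight-saving period (14 February – 12 November), so Nortara Territory is on standard time, UTC+12:00.
19:53 UTC + 12h = 07:53 local (rolling into the next day, 16 November 2021).

07:53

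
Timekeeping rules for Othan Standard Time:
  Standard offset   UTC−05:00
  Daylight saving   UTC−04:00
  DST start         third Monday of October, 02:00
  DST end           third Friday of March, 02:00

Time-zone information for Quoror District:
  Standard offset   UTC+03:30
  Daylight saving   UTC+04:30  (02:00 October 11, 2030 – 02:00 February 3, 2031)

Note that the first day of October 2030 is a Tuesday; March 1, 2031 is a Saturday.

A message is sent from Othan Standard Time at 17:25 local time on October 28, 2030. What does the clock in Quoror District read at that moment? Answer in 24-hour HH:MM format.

1 October 2030 is a Tuesday, so the first Monday is October 7 and the third is October 21.
1 March 2031 is a Saturday, so the first Friday is March 7 and the third is March 21.
October 28, 2030 falls between 21 October 2030 and 21 March 2031, so daylight saving is in effect and Othan Standard Time is at UTC−04:00.
17:25 Othan Standard Time + 4h = 21:25 UTC.
At the standard offset (UTC+03:30), 21:25 UTC + 3h30m = 00:55 Quoror District standard time (rolling into the next day, 29 October 2030).
The standard-time date in Quoror District, October 29, 2030, falls between 11 October 2030 and 3 February 2031, so daylight saving is in effect and Quoror District is at UTC+04:30.
21:25 UTC + 4h30m = 01:55 Quoror District (rolling into the next day, 29 October 2030).

01:55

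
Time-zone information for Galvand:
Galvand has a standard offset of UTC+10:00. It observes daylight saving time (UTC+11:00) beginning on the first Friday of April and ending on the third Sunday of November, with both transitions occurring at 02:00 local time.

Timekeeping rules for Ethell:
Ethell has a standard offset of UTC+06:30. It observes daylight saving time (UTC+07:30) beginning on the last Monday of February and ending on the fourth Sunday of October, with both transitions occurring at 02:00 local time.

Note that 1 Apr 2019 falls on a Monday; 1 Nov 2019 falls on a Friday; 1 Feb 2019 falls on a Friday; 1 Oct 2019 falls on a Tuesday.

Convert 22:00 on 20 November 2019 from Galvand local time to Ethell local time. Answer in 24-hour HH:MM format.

18:30

1 April 2019 is a Monday, so the first Friday is April 5.
1 November 2019 is a Friday, so the first Sunday is November 3 and the third is November 17.
20 November 2019 does not fall between 5 April and 17 November, so daylight saving is not in effect and Galvand is at UTC+10:00.
22:00 Galvand − 10h = 12:00 UTC.
1 February 2019 is a Friday, so Mondays fall on 4, 11, 18, 25; the last is February 25.
1 October 2019 is a Tuesday, so the first Sunday is October 6 and the fourth is October 27.
At the standard offset (UTC+06:30), 12:00 UTC + 6h30m = 18:30 Ethell standard time.
Daylight saving runs 25 February – 27 October; the standard-time date in Ethell, 20 November 2019, is outside that window, so Ethell is on standard time at UTC+06:30.
12:00 UTC + 6h30m = 18:30 Ethell.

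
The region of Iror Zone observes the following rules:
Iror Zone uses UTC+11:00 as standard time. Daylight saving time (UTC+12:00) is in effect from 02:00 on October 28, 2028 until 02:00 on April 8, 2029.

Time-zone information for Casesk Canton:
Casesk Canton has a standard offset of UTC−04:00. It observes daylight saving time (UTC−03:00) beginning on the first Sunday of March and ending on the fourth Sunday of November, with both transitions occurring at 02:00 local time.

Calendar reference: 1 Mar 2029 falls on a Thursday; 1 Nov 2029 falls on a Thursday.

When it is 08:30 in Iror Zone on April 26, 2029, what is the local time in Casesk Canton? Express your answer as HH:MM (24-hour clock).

April 26, 2029 does not fall between 28 October 2028 and 8 April 2029, so daylight saving is not in effect and Iror Zone is at UTC+11:00.
08:30 Iror Zone − 11h = 21:30 UTC (rolling into the previous day, 25 April 2029).
1 March 2029 is a Thursday, so the first Sunday is March 4.
1 November 2029 is a Thursday, so the first Sunday is November 4 and the fourth is November 25.
At the standard offset (UTC−04:00), 21:30 UTC − 4h = 17:30 Casesk Canton standard time.
The standard-time date in Casesk Canton, April 25, 2029, lies within the daylight-saving period (4 March – 25 November), so Casesk Canton is on daylight time, UTC−03:00.
21:30 UTC − 3h = 18:30 Casesk Canton.

18:30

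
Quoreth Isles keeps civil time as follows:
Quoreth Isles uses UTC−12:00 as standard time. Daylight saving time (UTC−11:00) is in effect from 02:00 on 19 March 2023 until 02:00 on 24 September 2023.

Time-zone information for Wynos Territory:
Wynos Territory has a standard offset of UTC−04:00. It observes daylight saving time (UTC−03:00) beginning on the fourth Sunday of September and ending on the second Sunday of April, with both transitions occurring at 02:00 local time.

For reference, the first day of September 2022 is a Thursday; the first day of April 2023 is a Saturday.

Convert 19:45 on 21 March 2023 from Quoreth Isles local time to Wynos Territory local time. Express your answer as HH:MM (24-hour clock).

Daylight saving runs 19 March – 24 September; 21 March 2023 is inside that window, so Quoreth Isles is at UTC−11:00.
19:45 Quoreth Isles + 11h = 06:45 UTC (rolling into the next day, 22 March 2023).
1 September 2022 is a Thursday, so the first Sunday is September 4 and the fourth is September 25.
1 April 2023 is a Saturday, so the first Sunday is April 2 and the second is April 9.
At the standard offset (UTC−04:00), 06:45 UTC − 4h = 02:45 Wynos Territory standard time.
The standard-time date in Wynos Territory, 22 March 2023, lies within the daylight-saving period (25 September 2022 – 9 April 2023), so Wynos Territory is on daylight time, UTC−03:00.
06:45 UTC − 3h = 03:45 Wynos Territory.

03:45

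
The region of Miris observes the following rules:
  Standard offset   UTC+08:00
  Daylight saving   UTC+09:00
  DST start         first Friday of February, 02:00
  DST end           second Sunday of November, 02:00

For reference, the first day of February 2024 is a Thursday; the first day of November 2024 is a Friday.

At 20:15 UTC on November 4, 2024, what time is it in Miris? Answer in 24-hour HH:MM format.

1 February 2024 is a Thursday, so the first Friday is February 2.
1 November 2024 is a Friday, so the first Sunday is November 3 and the second is November 10.
At the standard offset (UTC+08:00), 20:15 UTC + 8h = 04:15 Miris standard time (rolling into the next day, 5 November 2024).
The standard-time date in Miris, November 5, 2024, lies within the daylight-saving period (2 February – 10 November), so Miris is on daylight time, UTC+09:00.
20:15 UTC + 9h = 05:15 local (rolling into the next day, 5 November 2024).

05:15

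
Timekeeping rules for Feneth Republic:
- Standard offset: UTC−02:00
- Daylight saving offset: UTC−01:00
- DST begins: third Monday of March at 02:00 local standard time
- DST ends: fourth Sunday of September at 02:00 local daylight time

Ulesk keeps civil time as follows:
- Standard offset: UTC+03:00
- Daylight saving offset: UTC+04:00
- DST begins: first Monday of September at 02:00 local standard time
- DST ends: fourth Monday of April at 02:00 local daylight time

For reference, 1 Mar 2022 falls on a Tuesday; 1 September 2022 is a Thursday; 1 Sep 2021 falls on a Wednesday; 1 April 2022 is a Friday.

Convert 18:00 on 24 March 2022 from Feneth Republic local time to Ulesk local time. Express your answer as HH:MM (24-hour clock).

23:00

1 March 2022 is a Tuesday, so the first Monday is March 7 and the third is March 21.
1 September 2022 is a Thursday, so the first Sunday is September 4 and the fourth is September 25.
Daylight saving runs 21 March – 25 September; 24 March 2022 is inside that window, so Feneth Republic is at UTC−01:00.
18:00 Feneth Republic + 1h = 19:00 UTC.
1 September 2021 is a Wednesday, so the first Monday is September 6.
1 April 2022 is a Friday, so the first Monday is April 4 and the fourth is April 25.
At the standard offset (UTC+03:00), 19:00 UTC + 3h = 22:00 Ulesk standard time.
The standard-time date in Ulesk, 24 March 2022, lies within the daylight-saving period (6 September 2021 – 25 April 2022), so Ulesk is on daylight time, UTC+04:00.
19:00 UTC + 4h = 23:00 Ulesk.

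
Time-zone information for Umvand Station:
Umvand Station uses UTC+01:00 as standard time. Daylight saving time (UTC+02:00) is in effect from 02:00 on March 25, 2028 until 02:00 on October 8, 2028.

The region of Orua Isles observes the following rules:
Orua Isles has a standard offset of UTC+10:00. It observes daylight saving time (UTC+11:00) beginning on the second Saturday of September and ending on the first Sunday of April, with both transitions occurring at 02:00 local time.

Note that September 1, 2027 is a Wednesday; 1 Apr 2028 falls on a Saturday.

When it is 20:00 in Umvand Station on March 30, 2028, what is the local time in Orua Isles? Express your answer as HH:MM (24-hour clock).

05:00

March 30, 2028 lies within the daylight-saving period (25 March – 8 October), so Umvand Station is on daylight time, UTC+02:00.
20:00 Umvand Station − 2h = 18:00 UTC.
1 September 2027 is a Wednesday, so the first Saturday is September 4 and the second is September 11.
1 April 2028 is a Saturday, so the first Sunday is April 2.
At the standard offset (UTC+10:00), 18:00 UTC + 10h = 04:00 Orua Isles standard time (rolling into the next day, 31 March 2028).
The standard-time date in Orua Isles, March 31, 2028, falls between 11 September 2027 and 2 April 2028, so daylight saving is in effect and Orua Isles is at UTC+11:00.
18:00 UTC + 11h = 05:00 Orua Isles (rolling into the next day, 31 March 2028).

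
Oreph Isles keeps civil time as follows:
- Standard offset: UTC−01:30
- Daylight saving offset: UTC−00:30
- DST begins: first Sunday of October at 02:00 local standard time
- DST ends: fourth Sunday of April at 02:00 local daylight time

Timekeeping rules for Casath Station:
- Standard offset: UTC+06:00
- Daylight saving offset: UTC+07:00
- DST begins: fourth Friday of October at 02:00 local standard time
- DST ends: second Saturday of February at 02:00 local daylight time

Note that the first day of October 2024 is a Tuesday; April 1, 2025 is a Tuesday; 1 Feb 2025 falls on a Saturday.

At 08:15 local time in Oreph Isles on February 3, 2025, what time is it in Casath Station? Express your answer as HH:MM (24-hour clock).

15:45

1 October 2024 is a Tuesday, so the first Sunday is October 6.
1 April 2025 is a Tuesday, so the first Sunday is April 6 and the fourth is April 27.
Daylight saving runs 6 October 2024 – 27 April 2025; February 3, 2025 is inside that window, so Oreph Isles is at UTC−00:30.
08:15 Oreph Isles + 0h30m = 08:45 UTC.
1 October 2024 is a Tuesday, so the first Friday is October 4 and the fourth is October 25.
1 February 2025 is a Saturday, so the first Saturday is February 1 and the second is February 8.
At the standard offset (UTC+06:00), 08:45 UTC + 6h = 14:45 Casath Station standard time.
The standard-time date in Casath Station, February 3, 2025, falls between 25 October 2024 and 8 February 2025, so daylight saving is in effect and Casath Station is at UTC+07:00.
08:45 UTC + 7h = 15:45 Casath Station.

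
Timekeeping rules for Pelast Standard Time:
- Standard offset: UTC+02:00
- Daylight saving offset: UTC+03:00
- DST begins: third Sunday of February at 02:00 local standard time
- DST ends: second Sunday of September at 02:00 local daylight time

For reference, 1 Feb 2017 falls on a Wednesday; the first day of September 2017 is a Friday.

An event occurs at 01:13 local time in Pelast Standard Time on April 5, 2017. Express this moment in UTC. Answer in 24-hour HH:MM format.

22:13

1 February 2017 is a Wednesday, so the first Sunday is February 5 and the third is February 19.
1 September 2017 is a Friday, so the first Sunday is September 3 and the second is September 10.
Daylight saving runs 19 February – 10 September; April 5, 2017 is inside that window, so Pelast Standard Time is at UTC+03:00.
01:13 local − 3h = 22:13 UTC (rolling into the previous day, 4 April 2017).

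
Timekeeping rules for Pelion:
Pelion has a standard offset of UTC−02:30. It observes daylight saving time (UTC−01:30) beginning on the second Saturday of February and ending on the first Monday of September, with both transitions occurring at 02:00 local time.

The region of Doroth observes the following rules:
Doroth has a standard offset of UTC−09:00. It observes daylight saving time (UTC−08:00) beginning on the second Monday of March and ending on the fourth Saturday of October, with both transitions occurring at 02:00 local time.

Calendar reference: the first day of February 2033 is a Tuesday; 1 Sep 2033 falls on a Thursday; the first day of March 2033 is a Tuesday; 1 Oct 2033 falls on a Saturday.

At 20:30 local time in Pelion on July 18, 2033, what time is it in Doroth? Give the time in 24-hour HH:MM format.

14:00

1 February 2033 is a Tuesday, so the first Saturday is February 5 and the second is February 12.
1 September 2033 is a Thursday, so the first Monday is September 5.
Daylight saving runs 12 February – 5 September; July 18, 2033 is inside that window, so Pelion is at UTC−01:30.
20:30 Pelion + 1h30m = 22:00 UTC.
1 March 2033 is a Tuesday, so the first Monday is March 7 and the second is March 14.
1 October 2033 is a Saturday, so the first Saturday is October 1 and the fourth is October 22.
At the standard offset (UTC−09:00), 22:00 UTC − 9h = 13:00 Doroth standard time.
Daylight saving runs 14 March – 22 October; the standard-time date in Doroth, July 18, 2033, is inside that window, so Doroth is at UTC−08:00.
22:00 UTC − 8h = 14:00 Doroth.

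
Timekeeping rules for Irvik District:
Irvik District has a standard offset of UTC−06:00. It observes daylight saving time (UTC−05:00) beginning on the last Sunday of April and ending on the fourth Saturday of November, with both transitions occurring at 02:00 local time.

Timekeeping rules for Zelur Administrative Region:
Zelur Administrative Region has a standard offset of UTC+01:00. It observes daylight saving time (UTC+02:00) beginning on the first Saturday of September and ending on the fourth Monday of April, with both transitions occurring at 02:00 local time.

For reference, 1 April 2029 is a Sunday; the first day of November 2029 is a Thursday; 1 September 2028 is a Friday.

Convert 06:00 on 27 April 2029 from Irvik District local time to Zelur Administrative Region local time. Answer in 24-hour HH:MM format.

13:00

1 April 2029 is a Sunday, so Sundays fall on 1, 8, 15, 22, 29; the last is April 29.
1 November 2029 is a Thursday, so the first Saturday is November 3 and the fourth is November 24.
Daylight saving runs 29 April – 24 November; 27 April 2029 is outside that window, so Irvik District is on standard time at UTC−06:00.
06:00 Irvik District + 6h = 12:00 UTC.
1 September 2028 is a Friday, so the first Saturday is September 2.
1 April 2029 is a Sunday, so the first Monday is April 2 and the fourth is April 23.
At the standard offset (UTC+01:00), 12:00 UTC + 1h = 13:00 Zelur Administrative Region standard time.
The standard-time date in Zelur Administrative Region, 27 April 2029, does not fall between 2 September 2028 and 23 April 2029, so daylight saving is not in effect and Zelur Administrative Region is at UTC+01:00.
12:00 UTC + 1h = 13:00 Zelur Administrative Region.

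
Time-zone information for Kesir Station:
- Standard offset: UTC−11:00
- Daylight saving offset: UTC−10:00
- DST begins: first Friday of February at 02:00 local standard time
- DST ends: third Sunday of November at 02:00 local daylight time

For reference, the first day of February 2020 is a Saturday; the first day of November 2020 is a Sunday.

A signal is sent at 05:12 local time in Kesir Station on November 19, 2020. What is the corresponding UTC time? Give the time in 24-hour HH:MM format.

16:12

1 February 2020 is a Saturday, so the first Friday is February 7.
1 November 2020 is a Sunday, so the first Sunday is November 1 and the third is November 15.
Daylight saving runs 7 February – 15 November; November 19, 2020 is outside that window, so Kesir Station is on standard time at UTC−11:00.
05:12 local + 11h = 16:12 UTC.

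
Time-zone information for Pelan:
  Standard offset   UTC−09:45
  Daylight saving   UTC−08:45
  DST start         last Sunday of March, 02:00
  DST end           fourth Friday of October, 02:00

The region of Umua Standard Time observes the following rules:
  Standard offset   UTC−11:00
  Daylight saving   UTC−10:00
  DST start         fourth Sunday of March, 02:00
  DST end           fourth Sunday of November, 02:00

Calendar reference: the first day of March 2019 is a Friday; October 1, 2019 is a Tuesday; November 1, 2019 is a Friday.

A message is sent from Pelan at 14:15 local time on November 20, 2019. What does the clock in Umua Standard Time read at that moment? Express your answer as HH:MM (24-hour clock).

14:00

1 March 2019 is a Friday, so Sundays fall on 3, 10, 17, 24, 31; the last is March 31.
1 October 2019 is a Tuesday, so the first Friday is October 4 and the fourth is October 25.
Daylight saving runs 31 March – 25 October; November 20, 2019 is outside that window, so Pelan is on standard time at UTC−09:45.
14:15 Pelan + 9h45m = 00:00 UTC (rolling into the next day, 21 November 2019).
1 March 2019 is a Friday, so the first Sunday is March 3 and the fourth is March 24.
1 November 2019 is a Friday, so the first Sunday is November 3 and the fourth is November 24.
At the standard offset (UTC−11:00), 00:00 UTC − 11h = 13:00 Umua Standard Time standard time (rolling into the previous day, 20 November 2019).
Daylight saving runs 24 March – 24 November; the standard-time date in Umua Standard Time, November 20, 2019, is inside that window, so Umua Standard Time is at UTC−10:00.
00:00 UTC − 10h = 14:00 Umua Standard Time (rolling into the previous day, 20 November 2019).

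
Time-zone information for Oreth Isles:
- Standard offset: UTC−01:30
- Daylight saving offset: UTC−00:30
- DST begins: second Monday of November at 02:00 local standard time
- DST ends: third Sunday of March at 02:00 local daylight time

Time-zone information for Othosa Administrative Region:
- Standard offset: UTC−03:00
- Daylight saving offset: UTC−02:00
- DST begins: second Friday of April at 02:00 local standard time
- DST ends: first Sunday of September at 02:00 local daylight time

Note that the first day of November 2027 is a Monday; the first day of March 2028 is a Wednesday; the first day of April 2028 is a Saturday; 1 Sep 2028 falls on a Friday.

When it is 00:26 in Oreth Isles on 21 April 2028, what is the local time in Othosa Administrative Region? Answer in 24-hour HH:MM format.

23:56

1 November 2027 is a Monday, so the first Monday is November 1 and the second is November 8.
1 March 2028 is a Wednesday, so the first Sunday is March 5 and the third is March 19.
21 April 2028 does not fall between 8 November 2027 and 19 March 2028, so daylight saving is not in effect and Oreth Isles is at UTC−01:30.
00:26 Oreth Isles + 1h30m = 01:56 UTC.
1 April 2028 is a Saturday, so the first Friday is April 7 and the second is April 14.
1 September 2028 is a Friday, so the first Sunday is September 3.
At the standard offset (UTC−03:00), 01:56 UTC − 3h = 22:56 Othosa Administrative Region standard time (rolling into the previous day, 20 April 2028).
The standard-time date in Othosa Administrative Region, 20 April 2028, falls between 14 April and 3 September, so daylight saving is in effect and Othosa Administrative Region is at UTC−02:00.
01:56 UTC − 2h = 23:56 Othosa Administrative Region (rolling into the previous day, 20 April 2028).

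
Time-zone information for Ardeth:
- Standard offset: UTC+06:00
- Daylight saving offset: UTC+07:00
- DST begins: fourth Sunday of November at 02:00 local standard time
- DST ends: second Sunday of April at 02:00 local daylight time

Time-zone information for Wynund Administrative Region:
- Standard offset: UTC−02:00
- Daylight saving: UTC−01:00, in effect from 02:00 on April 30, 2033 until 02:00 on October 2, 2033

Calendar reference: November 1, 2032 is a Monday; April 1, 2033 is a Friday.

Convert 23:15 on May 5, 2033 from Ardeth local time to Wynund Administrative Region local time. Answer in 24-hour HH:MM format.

16:15

1 November 2032 is a Monday, so the first Sunday is November 7 and the fourth is November 28.
1 April 2033 is a Friday, so the first Sunday is April 3 and the second is April 10.
May 5, 2033 is outside the daylight-saving period (28 November 2032 – 10 April 2033), so Ardeth is on standard time, UTC+06:00.
23:15 Ardeth − 6h = 17:15 UTC.
At the standard offset (UTC−02:00), 17:15 UTC − 2h = 15:15 Wynund Administrative Region standard time.
The standard-time date in Wynund Administrative Region, May 5, 2033, lies within the daylight-saving period (30 April – 2 October), so Wynund Administrative Region is on daylight time, UTC−01:00.
17:15 UTC − 1h = 16:15 Wynund Administrative Region.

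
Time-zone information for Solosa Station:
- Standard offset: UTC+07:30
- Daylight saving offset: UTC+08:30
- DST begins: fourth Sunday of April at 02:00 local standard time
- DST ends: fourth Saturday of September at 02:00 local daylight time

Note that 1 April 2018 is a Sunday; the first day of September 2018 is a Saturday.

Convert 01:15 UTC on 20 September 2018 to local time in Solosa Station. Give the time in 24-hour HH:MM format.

09:45

1 April 2018 is a Sunday, so the first Sunday is April 1 and the fourth is April 22.
1 September 2018 is a Saturday, so the first Saturday is September 1 and the fourth is September 22.
At the standard offset (UTC+07:30), 01:15 UTC + 7h30m = 08:45 Solosa Station standard time.
The standard-time date in Solosa Station, 20 September 2018, lies within the daylight-saving period (22 April – 22 September), so Solosa Station is on daylight time, UTC+08:30.
01:15 UTC + 8h30m = 09:45 local.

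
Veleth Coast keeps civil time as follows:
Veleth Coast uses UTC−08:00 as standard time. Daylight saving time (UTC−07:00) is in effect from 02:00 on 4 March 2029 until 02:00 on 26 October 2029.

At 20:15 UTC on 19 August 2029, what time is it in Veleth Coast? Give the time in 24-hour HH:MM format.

At the standard offset (UTC−08:00), 20:15 UTC − 8h = 12:15 Veleth Coast standard time.
The standard-time date in Veleth Coast, 19 August 2029, lies within the daylight-saving period (4 March – 26 October), so Veleth Coast is on daylight time, UTC−07:00.
20:15 UTC − 7h = 13:15 local.

13:15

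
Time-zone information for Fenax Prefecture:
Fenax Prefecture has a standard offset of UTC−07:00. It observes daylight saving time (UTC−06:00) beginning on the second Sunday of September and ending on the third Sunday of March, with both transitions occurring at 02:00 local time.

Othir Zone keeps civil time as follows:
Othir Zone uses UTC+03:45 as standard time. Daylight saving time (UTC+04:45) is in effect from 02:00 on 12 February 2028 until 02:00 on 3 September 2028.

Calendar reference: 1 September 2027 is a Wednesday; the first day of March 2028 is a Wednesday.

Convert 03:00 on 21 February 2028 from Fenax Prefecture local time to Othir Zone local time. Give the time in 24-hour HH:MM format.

1 September 2027 is a Wednesday, so the first Sunday is September 5 and the second is September 12.
1 March 2028 is a Wednesday, so the first Sunday is March 5 and the third is March 19.
21 February 2028 falls between 12 September 2027 and 19 March 2028, so daylight saving is in effect and Fenax Prefecture is at UTC−06:00.
03:00 Fenax Prefecture + 6h = 09:00 UTC.
At the standard offset (UTC+03:45), 09:00 UTC + 3h45m = 12:45 Othir Zone standard time.
Daylight saving runs 12 February – 3 September; the standard-time date in Othir Zone, 21 February 2028, is inside that window, so Othir Zone is at UTC+04:45.
09:00 UTC + 4h45m = 13:45 Othir Zone.

13:45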